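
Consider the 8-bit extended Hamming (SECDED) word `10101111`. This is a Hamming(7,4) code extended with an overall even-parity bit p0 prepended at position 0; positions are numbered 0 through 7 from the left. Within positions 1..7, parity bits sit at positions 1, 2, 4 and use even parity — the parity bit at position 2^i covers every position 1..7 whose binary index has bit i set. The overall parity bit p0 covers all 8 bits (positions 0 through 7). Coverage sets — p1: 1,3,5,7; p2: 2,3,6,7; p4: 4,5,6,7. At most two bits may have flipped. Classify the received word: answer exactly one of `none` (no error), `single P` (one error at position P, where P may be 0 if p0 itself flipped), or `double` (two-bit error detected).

s1: b1⊕b3⊕b5⊕b7 = 0⊕0⊕1⊕1 = 0
s2: b2⊕b3⊕b6⊕b7 = 1⊕0⊕1⊕1 = 1
s4: b4⊕b5⊕b6⊕b7 = 1⊕1⊕1⊕1 = 0
Syndrome (s4...s1) = 010 → position 2.
Overall parity (XOR of all 8 bits, including p0): 1⊕0⊕1⊕0⊕1⊕1⊕1⊕1 = 0
Overall=0, syndrome position=2 → double-bit error detected (uncorrectable).

double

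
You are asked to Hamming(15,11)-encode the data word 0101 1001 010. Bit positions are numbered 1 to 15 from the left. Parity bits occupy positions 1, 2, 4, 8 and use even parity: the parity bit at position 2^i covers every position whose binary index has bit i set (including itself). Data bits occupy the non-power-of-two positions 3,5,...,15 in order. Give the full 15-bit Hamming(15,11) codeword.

Place data bits at non-power-of-two positions: b3=0, b5=1, b6=0, b7=1, b9=1, b10=0, b11=0, b12=1, b13=0, b14=1, b15=0.
p1 = XOR of data positions {3,5,7,9,11,13,15} = 0⊕1⊕1⊕1⊕0⊕0⊕0 = 1
p2 = XOR of data positions {3,6,7,10,11,14,15} = 0⊕0⊕1⊕0⊕0⊕1⊕0 = 0
p4 = XOR of data positions {5,6,7,12,13,14,15} = 1⊕0⊕1⊕1⊕0⊕1⊕0 = 0
p8 = XOR of data positions {9,10,11,12,13,14,15} = 1⊕0⊕0⊕1⊕0⊕1⊕0 = 1
Codeword b1..b15 = 100010111001010

100010111001010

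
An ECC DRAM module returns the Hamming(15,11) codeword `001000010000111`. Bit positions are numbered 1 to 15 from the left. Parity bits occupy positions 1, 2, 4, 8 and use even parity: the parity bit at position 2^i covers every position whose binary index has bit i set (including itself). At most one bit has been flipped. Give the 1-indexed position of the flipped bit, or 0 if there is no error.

7

s1: b1⊕b3⊕b5⊕b7⊕b9⊕b11⊕b13⊕b15 = 0⊕1⊕0⊕0⊕0⊕0⊕1⊕1 = 1
s2: b2⊕b3⊕b6⊕b7⊕b10⊕b11⊕b14⊕b15 = 0⊕1⊕0⊕0⊕0⊕0⊕1⊕1 = 1
s4: b4⊕b5⊕b6⊕b7⊕b12⊕b13⊕b14⊕b15 = 0⊕0⊕0⊕0⊕0⊕1⊕1⊕1 = 1
s8: b8⊕b9⊕b10⊕b11⊕b12⊕b13⊕b14⊕b15 = 1⊕0⊕0⊕0⊕0⊕1⊕1⊕1 = 0
Syndrome (s8...s1) = 0111 → position 7.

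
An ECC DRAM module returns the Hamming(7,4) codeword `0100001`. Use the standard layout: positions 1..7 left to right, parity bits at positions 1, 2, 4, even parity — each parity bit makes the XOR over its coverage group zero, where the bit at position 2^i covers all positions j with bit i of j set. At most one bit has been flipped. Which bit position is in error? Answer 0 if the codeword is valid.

5

s1: b1⊕b3⊕b5⊕b7 = 0⊕0⊕0⊕1 = 1
s2: b2⊕b3⊕b6⊕b7 = 1⊕0⊕0⊕1 = 0
s4: b4⊕b5⊕b6⊕b7 = 0⊕0⊕0⊕1 = 1
Syndrome (s4...s1) = 101 → position 5.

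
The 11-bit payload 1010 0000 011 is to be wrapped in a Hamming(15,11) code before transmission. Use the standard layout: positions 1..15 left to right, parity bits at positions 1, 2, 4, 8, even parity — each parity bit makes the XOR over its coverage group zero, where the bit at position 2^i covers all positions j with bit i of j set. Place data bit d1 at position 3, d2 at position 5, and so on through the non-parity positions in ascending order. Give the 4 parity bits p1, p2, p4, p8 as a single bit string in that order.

0010

Place data bits at non-power-of-two positions: b3=1, b5=0, b6=1, b7=0, b9=0, b10=0, b11=0, b12=0, b13=0, b14=1, b15=1.
p1 = XOR of data positions {3,5,7,9,11,13,15} = 1⊕0⊕0⊕0⊕0⊕0⊕1 = 0
p2 = XOR of data positions {3,6,7,10,11,14,15} = 1⊕1⊕0⊕0⊕0⊕1⊕1 = 0
p4 = XOR of data positions {5,6,7,12,13,14,15} = 0⊕1⊕0⊕0⊕0⊕1⊕1 = 1
p8 = XOR of data positions {9,10,11,12,13,14,15} = 0⊕0⊕0⊕0⊕0⊕1⊕1 = 0
Parity bits p1,p2,p4,p8 = 0010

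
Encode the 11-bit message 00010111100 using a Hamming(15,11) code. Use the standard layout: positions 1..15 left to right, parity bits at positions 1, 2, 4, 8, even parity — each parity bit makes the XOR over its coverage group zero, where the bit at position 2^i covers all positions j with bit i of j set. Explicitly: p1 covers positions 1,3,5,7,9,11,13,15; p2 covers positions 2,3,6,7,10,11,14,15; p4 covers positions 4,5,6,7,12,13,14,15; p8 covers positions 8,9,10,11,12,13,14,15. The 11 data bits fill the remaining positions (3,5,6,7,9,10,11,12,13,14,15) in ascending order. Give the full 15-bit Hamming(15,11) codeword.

Place data bits at non-power-of-two positions: b3=0, b5=0, b6=0, b7=1, b9=0, b10=1, b11=1, b12=1, b13=1, b14=0, b15=0.
p1 = XOR of data positions {3,5,7,9,11,13,15} = 0⊕0⊕1⊕0⊕1⊕1⊕0 = 1
p2 = XOR of data positions {3,6,7,10,11,14,15} = 0⊕0⊕1⊕1⊕1⊕0⊕0 = 1
p4 = XOR of data positions {5,6,7,12,13,14,15} = 0⊕0⊕1⊕1⊕1⊕0⊕0 = 1
p8 = XOR of data positions {9,10,11,12,13,14,15} = 0⊕1⊕1⊕1⊕1⊕0⊕0 = 0
Codeword b1..b15 = 110100100111100

110100100111100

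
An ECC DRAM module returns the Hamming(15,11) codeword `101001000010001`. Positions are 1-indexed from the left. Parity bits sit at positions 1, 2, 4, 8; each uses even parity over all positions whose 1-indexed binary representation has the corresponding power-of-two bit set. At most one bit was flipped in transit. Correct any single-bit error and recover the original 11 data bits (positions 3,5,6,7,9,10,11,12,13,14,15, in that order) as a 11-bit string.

10100010001

s1: b1⊕b3⊕b5⊕b7⊕b9⊕b11⊕b13⊕b15 = 1⊕1⊕0⊕0⊕0⊕1⊕0⊕1 = 0
s2: b2⊕b3⊕b6⊕b7⊕b10⊕b11⊕b14⊕b15 = 0⊕1⊕1⊕0⊕0⊕1⊕0⊕1 = 0
s4: b4⊕b5⊕b6⊕b7⊕b12⊕b13⊕b14⊕b15 = 0⊕0⊕1⊕0⊕0⊕0⊕0⊕1 = 0
s8: b8⊕b9⊕b10⊕b11⊕b12⊕b13⊕b14⊕b15 = 0⊕0⊕0⊕1⊕0⊕0⊕0⊕1 = 0
Syndrome (s8...s1) = 0000 → position 0 (no error).
No correction needed.
Data bits at positions 3,5,6,7,9,10,11,12,13,14,15: 10100010001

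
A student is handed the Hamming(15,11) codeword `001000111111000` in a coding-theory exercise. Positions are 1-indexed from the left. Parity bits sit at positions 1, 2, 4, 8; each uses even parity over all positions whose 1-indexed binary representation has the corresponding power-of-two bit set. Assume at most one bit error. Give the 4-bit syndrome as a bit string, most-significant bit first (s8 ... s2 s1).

s1: b1⊕b3⊕b5⊕b7⊕b9⊕b11⊕b13⊕b15 = 0⊕1⊕0⊕1⊕1⊕1⊕0⊕0 = 0
s2: b2⊕b3⊕b6⊕b7⊕b10⊕b11⊕b14⊕b15 = 0⊕1⊕0⊕1⊕1⊕1⊕0⊕0 = 0
s4: b4⊕b5⊕b6⊕b7⊕b12⊕b13⊕b14⊕b15 = 0⊕0⊕0⊕1⊕1⊕0⊕0⊕0 = 0
s8: b8⊕b9⊕b10⊕b11⊕b12⊕b13⊕b14⊕b15 = 1⊕1⊕1⊕1⊕1⊕0⊕0⊕0 = 1
Syndrome (s8...s1) = 1000 → position 8.

1000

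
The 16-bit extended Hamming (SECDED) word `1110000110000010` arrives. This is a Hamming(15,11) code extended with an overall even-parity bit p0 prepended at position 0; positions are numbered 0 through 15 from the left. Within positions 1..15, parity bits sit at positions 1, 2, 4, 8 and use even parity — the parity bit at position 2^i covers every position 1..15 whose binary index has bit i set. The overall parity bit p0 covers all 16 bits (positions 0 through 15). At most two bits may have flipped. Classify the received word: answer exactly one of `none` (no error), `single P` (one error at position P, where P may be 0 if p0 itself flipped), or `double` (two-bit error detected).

double

s1: b1⊕b3⊕b5⊕b7⊕b9⊕b11⊕b13⊕b15 = 1⊕0⊕0⊕1⊕0⊕0⊕0⊕0 = 0
s2: b2⊕b3⊕b6⊕b7⊕b10⊕b11⊕b14⊕b15 = 1⊕0⊕0⊕1⊕0⊕0⊕1⊕0 = 1
s4: b4⊕b5⊕b6⊕b7⊕b12⊕b13⊕b14⊕b15 = 0⊕0⊕0⊕1⊕0⊕0⊕1⊕0 = 0
s8: b8⊕b9⊕b10⊕b11⊕b12⊕b13⊕b14⊕b15 = 1⊕0⊕0⊕0⊕0⊕0⊕1⊕0 = 0
Syndrome (s8...s1) = 0010 → position 2.
Overall parity (XOR of all 16 bits, including p0): 1⊕1⊕1⊕0⊕0⊕0⊕0⊕1⊕1⊕0⊕0⊕0⊕0⊕0⊕1⊕0 = 0
Overall=0, syndrome position=2 → double-bit error detected (uncorrectable).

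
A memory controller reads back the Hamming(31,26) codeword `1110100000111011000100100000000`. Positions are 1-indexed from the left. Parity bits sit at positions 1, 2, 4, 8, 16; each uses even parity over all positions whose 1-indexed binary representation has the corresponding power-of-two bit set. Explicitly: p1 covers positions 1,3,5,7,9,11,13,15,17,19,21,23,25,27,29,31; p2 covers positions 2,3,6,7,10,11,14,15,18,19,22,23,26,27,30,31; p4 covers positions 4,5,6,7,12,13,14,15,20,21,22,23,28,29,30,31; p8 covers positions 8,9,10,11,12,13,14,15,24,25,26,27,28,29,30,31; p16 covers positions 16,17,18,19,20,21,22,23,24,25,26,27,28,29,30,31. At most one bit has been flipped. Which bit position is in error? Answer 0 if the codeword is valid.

19

s1: b1⊕b3⊕b5⊕b7⊕b9⊕b11⊕b13⊕b15⊕b17⊕b19⊕b21⊕b23⊕b25⊕b27⊕b29⊕b31 = 1⊕1⊕1⊕0⊕0⊕1⊕1⊕1⊕0⊕0⊕0⊕1⊕0⊕0⊕0⊕0 = 1
s2: b2⊕b3⊕b6⊕b7⊕b10⊕b11⊕b14⊕b15⊕b18⊕b19⊕b22⊕b23⊕b26⊕b27⊕b30⊕b31 = 1⊕1⊕0⊕0⊕0⊕1⊕0⊕1⊕0⊕0⊕0⊕1⊕0⊕0⊕0⊕0 = 1
s4: b4⊕b5⊕b6⊕b7⊕b12⊕b13⊕b14⊕b15⊕b20⊕b21⊕b22⊕b23⊕b28⊕b29⊕b30⊕b31 = 0⊕1⊕0⊕0⊕1⊕1⊕0⊕1⊕1⊕0⊕0⊕1⊕0⊕0⊕0⊕0 = 0
s8: b8⊕b9⊕b10⊕b11⊕b12⊕b13⊕b14⊕b15⊕b24⊕b25⊕b26⊕b27⊕b28⊕b29⊕b30⊕b31 = 0⊕0⊕0⊕1⊕1⊕1⊕0⊕1⊕0⊕0⊕0⊕0⊕0⊕0⊕0⊕0 = 0
s16: b16⊕b17⊕b18⊕b19⊕b20⊕b21⊕b22⊕b23⊕b24⊕b25⊕b26⊕b27⊕b28⊕b29⊕b30⊕b31 = 1⊕0⊕0⊕0⊕1⊕0⊕0⊕1⊕0⊕0⊕0⊕0⊕0⊕0⊕0⊕0 = 1
Syndrome (s16...s1) = 10011 → position 19.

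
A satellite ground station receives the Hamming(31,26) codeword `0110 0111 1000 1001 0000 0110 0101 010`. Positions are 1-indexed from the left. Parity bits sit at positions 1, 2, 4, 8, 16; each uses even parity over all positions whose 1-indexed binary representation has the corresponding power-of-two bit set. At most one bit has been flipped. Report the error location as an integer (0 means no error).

s1: b1⊕b3⊕b5⊕b7⊕b9⊕b11⊕b13⊕b15⊕b17⊕b19⊕b21⊕b23⊕b25⊕b27⊕b29⊕b31 = 0⊕1⊕0⊕1⊕1⊕0⊕1⊕0⊕0⊕0⊕0⊕1⊕0⊕0⊕0⊕0 = 1
s2: b2⊕b3⊕b6⊕b7⊕b10⊕b11⊕b14⊕b15⊕b18⊕b19⊕b22⊕b23⊕b26⊕b27⊕b30⊕b31 = 1⊕1⊕1⊕1⊕0⊕0⊕0⊕0⊕0⊕0⊕1⊕1⊕1⊕0⊕1⊕0 = 0
s4: b4⊕b5⊕b6⊕b7⊕b12⊕b13⊕b14⊕b15⊕b20⊕b21⊕b22⊕b23⊕b28⊕b29⊕b30⊕b31 = 0⊕0⊕1⊕1⊕0⊕1⊕0⊕0⊕0⊕0⊕1⊕1⊕1⊕0⊕1⊕0 = 1
s8: b8⊕b9⊕b10⊕b11⊕b12⊕b13⊕b14⊕b15⊕b24⊕b25⊕b26⊕b27⊕b28⊕b29⊕b30⊕b31 = 1⊕1⊕0⊕0⊕0⊕1⊕0⊕0⊕0⊕0⊕1⊕0⊕1⊕0⊕1⊕0 = 0
s16: b16⊕b17⊕b18⊕b19⊕b20⊕b21⊕b22⊕b23⊕b24⊕b25⊕b26⊕b27⊕b28⊕b29⊕b30⊕b31 = 1⊕0⊕0⊕0⊕0⊕0⊕1⊕1⊕0⊕0⊕1⊕0⊕1⊕0⊕1⊕0 = 0
Syndrome (s16...s1) = 00101 → position 5.

5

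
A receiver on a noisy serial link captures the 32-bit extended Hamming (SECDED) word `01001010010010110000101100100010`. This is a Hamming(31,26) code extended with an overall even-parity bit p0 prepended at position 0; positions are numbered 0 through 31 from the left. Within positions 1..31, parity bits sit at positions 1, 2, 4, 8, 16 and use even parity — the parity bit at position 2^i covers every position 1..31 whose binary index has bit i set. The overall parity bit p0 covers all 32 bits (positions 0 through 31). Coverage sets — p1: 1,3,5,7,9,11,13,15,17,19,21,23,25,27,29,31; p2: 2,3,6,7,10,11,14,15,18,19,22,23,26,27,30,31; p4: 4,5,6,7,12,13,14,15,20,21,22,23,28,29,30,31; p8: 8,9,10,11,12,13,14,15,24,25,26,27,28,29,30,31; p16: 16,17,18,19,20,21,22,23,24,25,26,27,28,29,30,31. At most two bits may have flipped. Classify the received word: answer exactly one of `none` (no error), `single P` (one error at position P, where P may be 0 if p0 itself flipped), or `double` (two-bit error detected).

s1: b1⊕b3⊕b5⊕b7⊕b9⊕b11⊕b13⊕b15⊕b17⊕b19⊕b21⊕b23⊕b25⊕b27⊕b29⊕b31 = 1⊕0⊕0⊕0⊕1⊕0⊕0⊕1⊕0⊕0⊕0⊕1⊕0⊕0⊕0⊕0 = 0
s2: b2⊕b3⊕b6⊕b7⊕b10⊕b11⊕b14⊕b15⊕b18⊕b19⊕b22⊕b23⊕b26⊕b27⊕b30⊕b31 = 0⊕0⊕1⊕0⊕0⊕0⊕1⊕1⊕0⊕0⊕1⊕1⊕1⊕0⊕1⊕0 = 1
s4: b4⊕b5⊕b6⊕b7⊕b12⊕b13⊕b14⊕b15⊕b20⊕b21⊕b22⊕b23⊕b28⊕b29⊕b30⊕b31 = 1⊕0⊕1⊕0⊕1⊕0⊕1⊕1⊕1⊕0⊕1⊕1⊕0⊕0⊕1⊕0 = 1
s8: b8⊕b9⊕b10⊕b11⊕b12⊕b13⊕b14⊕b15⊕b24⊕b25⊕b26⊕b27⊕b28⊕b29⊕b30⊕b31 = 0⊕1⊕0⊕0⊕1⊕0⊕1⊕1⊕0⊕0⊕1⊕0⊕0⊕0⊕1⊕0 = 0
s16: b16⊕b17⊕b18⊕b19⊕b20⊕b21⊕b22⊕b23⊕b24⊕b25⊕b26⊕b27⊕b28⊕b29⊕b30⊕b31 = 0⊕0⊕0⊕0⊕1⊕0⊕1⊕1⊕0⊕0⊕1⊕0⊕0⊕0⊕1⊕0 = 1
Syndrome (s16...s1) = 10110 → position 22.
Overall parity (XOR of all 32 bits, including p0): 0⊕1⊕0⊕0⊕1⊕0⊕1⊕0⊕0⊕1⊕0⊕0⊕1⊕0⊕1⊕1⊕0⊕0⊕0⊕0⊕1⊕0⊕1⊕1⊕0⊕0⊕1⊕0⊕0⊕0⊕1⊕0 = 0
Overall=0, syndrome position=22 → double-bit error detected (uncorrectable).

double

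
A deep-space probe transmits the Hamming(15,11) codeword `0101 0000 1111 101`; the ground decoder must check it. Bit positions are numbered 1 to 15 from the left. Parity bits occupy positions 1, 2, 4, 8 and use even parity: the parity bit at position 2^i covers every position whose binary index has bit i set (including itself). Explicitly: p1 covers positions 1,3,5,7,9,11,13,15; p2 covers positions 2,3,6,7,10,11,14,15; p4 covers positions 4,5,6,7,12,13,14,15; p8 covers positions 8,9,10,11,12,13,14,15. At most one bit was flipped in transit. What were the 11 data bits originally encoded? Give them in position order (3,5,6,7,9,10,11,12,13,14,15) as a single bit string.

00001111101

s1: b1⊕b3⊕b5⊕b7⊕b9⊕b11⊕b13⊕b15 = 0⊕0⊕0⊕0⊕1⊕1⊕1⊕1 = 0
s2: b2⊕b3⊕b6⊕b7⊕b10⊕b11⊕b14⊕b15 = 1⊕0⊕0⊕0⊕1⊕1⊕0⊕1 = 0
s4: b4⊕b5⊕b6⊕b7⊕b12⊕b13⊕b14⊕b15 = 1⊕0⊕0⊕0⊕1⊕1⊕0⊕1 = 0
s8: b8⊕b9⊕b10⊕b11⊕b12⊕b13⊕b14⊕b15 = 0⊕1⊕1⊕1⊕1⊕1⊕0⊕1 = 0
Syndrome (s8...s1) = 0000 → position 0 (no error).
No correction needed.
Data bits at positions 3,5,6,7,9,10,11,12,13,14,15: 00001111101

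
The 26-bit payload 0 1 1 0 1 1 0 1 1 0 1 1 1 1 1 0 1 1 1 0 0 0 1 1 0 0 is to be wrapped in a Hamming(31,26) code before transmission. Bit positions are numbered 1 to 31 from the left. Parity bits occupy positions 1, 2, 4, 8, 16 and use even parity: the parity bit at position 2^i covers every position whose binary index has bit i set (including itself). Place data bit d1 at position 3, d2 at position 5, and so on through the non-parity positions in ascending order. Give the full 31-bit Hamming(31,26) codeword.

Place data bits at non-power-of-two positions: b3=0, b5=1, b6=1, b7=0, b9=1, b10=1, b11=0, b12=1, b13=1, b14=0, b15=1, b17=1, b18=1, b19=1, b20=1, b21=0, b22=1, b23=1, b24=1, b25=0, b26=0, b27=0, b28=1, b29=1, b30=0, b31=0.
p1 = XOR of data positions {3,5,7,9,11,13,15,17,19,21,23,25,27,29,31} = 0⊕1⊕0⊕1⊕0⊕1⊕1⊕1⊕1⊕0⊕1⊕0⊕0⊕1⊕0 = 0
p2 = XOR of data positions {3,6,7,10,11,14,15,18,19,22,23,26,27,30,31} = 0⊕1⊕0⊕1⊕0⊕0⊕1⊕1⊕1⊕1⊕1⊕0⊕0⊕0⊕0 = 1
p4 = XOR of data positions {5,6,7,12,13,14,15,20,21,22,23,28,29,30,31} = 1⊕1⊕0⊕1⊕1⊕0⊕1⊕1⊕0⊕1⊕1⊕1⊕1⊕0⊕0 = 0
p8 = XOR of data positions {9,10,11,12,13,14,15,24,25,26,27,28,29,30,31} = 1⊕1⊕0⊕1⊕1⊕0⊕1⊕1⊕0⊕0⊕0⊕1⊕1⊕0⊕0 = 0
p16 = XOR of data positions {17,18,19,20,21,22,23,24,25,26,27,28,29,30,31} = 1⊕1⊕1⊕1⊕0⊕1⊕1⊕1⊕0⊕0⊕0⊕1⊕1⊕0⊕0 = 1
Codeword b1..b31 = 0100110011011011111101110001100

0100110011011011111101110001100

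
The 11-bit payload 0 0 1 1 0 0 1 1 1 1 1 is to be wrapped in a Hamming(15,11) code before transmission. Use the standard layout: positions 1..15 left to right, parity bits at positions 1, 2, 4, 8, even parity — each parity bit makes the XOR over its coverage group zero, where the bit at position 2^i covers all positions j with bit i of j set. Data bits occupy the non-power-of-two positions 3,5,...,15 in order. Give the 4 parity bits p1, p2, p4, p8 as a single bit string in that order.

0101

Place data bits at non-power-of-two positions: b3=0, b5=0, b6=1, b7=1, b9=0, b10=0, b11=1, b12=1, b13=1, b14=1, b15=1.
p1 = XOR of data positions {3,5,7,9,11,13,15} = 0⊕0⊕1⊕0⊕1⊕1⊕1 = 0
p2 = XOR of data positions {3,6,7,10,11,14,15} = 0⊕1⊕1⊕0⊕1⊕1⊕1 = 1
p4 = XOR of data positions {5,6,7,12,13,14,15} = 0⊕1⊕1⊕1⊕1⊕1⊕1 = 0
p8 = XOR of data positions {9,10,11,12,13,14,15} = 0⊕0⊕1⊕1⊕1⊕1⊕1 = 1
Parity bits p1,p2,p4,p8 = 0101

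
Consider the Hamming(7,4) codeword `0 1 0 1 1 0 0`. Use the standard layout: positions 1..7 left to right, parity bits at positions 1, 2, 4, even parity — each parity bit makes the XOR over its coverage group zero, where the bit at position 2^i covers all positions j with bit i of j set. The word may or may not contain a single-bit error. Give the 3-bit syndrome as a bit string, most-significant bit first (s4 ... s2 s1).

s1: b1⊕b3⊕b5⊕b7 = 0⊕0⊕1⊕0 = 1
s2: b2⊕b3⊕b6⊕b7 = 1⊕0⊕0⊕0 = 1
s4: b4⊕b5⊕b6⊕b7 = 1⊕1⊕0⊕0 = 0
Syndrome (s4...s1) = 011 → position 3.

011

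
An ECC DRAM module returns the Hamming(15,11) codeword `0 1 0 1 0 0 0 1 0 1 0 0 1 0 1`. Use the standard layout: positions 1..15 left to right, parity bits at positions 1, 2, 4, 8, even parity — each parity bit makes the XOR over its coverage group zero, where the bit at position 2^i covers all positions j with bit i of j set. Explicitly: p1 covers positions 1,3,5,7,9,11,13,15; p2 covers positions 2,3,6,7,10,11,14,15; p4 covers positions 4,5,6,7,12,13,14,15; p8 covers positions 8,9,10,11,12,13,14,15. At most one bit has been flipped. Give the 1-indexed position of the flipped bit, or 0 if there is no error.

s1: b1⊕b3⊕b5⊕b7⊕b9⊕b11⊕b13⊕b15 = 0⊕0⊕0⊕0⊕0⊕0⊕1⊕1 = 0
s2: b2⊕b3⊕b6⊕b7⊕b10⊕b11⊕b14⊕b15 = 1⊕0⊕0⊕0⊕1⊕0⊕0⊕1 = 1
s4: b4⊕b5⊕b6⊕b7⊕b12⊕b13⊕b14⊕b15 = 1⊕0⊕0⊕0⊕0⊕1⊕0⊕1 = 1
s8: b8⊕b9⊕b10⊕b11⊕b12⊕b13⊕b14⊕b15 = 1⊕0⊕1⊕0⊕0⊕1⊕0⊕1 = 0
Syndrome (s8...s1) = 0110 → position 6.

6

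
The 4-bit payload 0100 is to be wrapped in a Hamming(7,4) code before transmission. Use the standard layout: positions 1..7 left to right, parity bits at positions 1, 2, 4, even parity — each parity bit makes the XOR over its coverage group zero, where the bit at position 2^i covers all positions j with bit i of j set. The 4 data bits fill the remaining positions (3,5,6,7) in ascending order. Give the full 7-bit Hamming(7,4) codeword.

Place data bits at non-power-of-two positions: b3=0, b5=1, b6=0, b7=0.
p1 = XOR of data positions {3,5,7} = 0⊕1⊕0 = 1
p2 = XOR of data positions {3,6,7} = 0⊕0⊕0 = 0
p4 = XOR of data positions {5,6,7} = 1⊕0⊕0 = 1
Codeword b1..b7 = 1001100

1001100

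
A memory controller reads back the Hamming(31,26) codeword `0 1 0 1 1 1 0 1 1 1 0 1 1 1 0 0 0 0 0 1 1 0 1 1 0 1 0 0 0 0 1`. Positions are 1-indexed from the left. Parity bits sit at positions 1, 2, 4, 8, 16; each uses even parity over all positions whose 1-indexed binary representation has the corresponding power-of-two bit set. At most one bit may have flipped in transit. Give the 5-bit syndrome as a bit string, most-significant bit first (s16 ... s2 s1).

01010

s1: b1⊕b3⊕b5⊕b7⊕b9⊕b11⊕b13⊕b15⊕b17⊕b19⊕b21⊕b23⊕b25⊕b27⊕b29⊕b31 = 0⊕0⊕1⊕0⊕1⊕0⊕1⊕0⊕0⊕0⊕1⊕1⊕0⊕0⊕0⊕1 = 0
s2: b2⊕b3⊕b6⊕b7⊕b10⊕b11⊕b14⊕b15⊕b18⊕b19⊕b22⊕b23⊕b26⊕b27⊕b30⊕b31 = 1⊕0⊕1⊕0⊕1⊕0⊕1⊕0⊕0⊕0⊕0⊕1⊕1⊕0⊕0⊕1 = 1
s4: b4⊕b5⊕b6⊕b7⊕b12⊕b13⊕b14⊕b15⊕b20⊕b21⊕b22⊕b23⊕b28⊕b29⊕b30⊕b31 = 1⊕1⊕1⊕0⊕1⊕1⊕1⊕0⊕1⊕1⊕0⊕1⊕0⊕0⊕0⊕1 = 0
s8: b8⊕b9⊕b10⊕b11⊕b12⊕b13⊕b14⊕b15⊕b24⊕b25⊕b26⊕b27⊕b28⊕b29⊕b30⊕b31 = 1⊕1⊕1⊕0⊕1⊕1⊕1⊕0⊕1⊕0⊕1⊕0⊕0⊕0⊕0⊕1 = 1
s16: b16⊕b17⊕b18⊕b19⊕b20⊕b21⊕b22⊕b23⊕b24⊕b25⊕b26⊕b27⊕b28⊕b29⊕b30⊕b31 = 0⊕0⊕0⊕0⊕1⊕1⊕0⊕1⊕1⊕0⊕1⊕0⊕0⊕0⊕0⊕1 = 0
Syndrome (s16...s1) = 01010 → position 10.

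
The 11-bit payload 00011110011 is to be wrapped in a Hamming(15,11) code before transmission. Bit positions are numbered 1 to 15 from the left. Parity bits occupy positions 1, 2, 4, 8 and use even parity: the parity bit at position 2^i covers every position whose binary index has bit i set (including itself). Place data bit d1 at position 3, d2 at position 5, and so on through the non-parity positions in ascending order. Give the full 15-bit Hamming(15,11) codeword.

Place data bits at non-power-of-two positions: b3=0, b5=0, b6=0, b7=1, b9=1, b10=1, b11=1, b12=0, b13=0, b14=1, b15=1.
p1 = XOR of data positions {3,5,7,9,11,13,15} = 0⊕0⊕1⊕1⊕1⊕0⊕1 = 0
p2 = XOR of data positions {3,6,7,10,11,14,15} = 0⊕0⊕1⊕1⊕1⊕1⊕1 = 1
p4 = XOR of data positions {5,6,7,12,13,14,15} = 0⊕0⊕1⊕0⊕0⊕1⊕1 = 1
p8 = XOR of data positions {9,10,11,12,13,14,15} = 1⊕1⊕1⊕0⊕0⊕1⊕1 = 1
Codeword b1..b15 = 010100111110011

010100111110011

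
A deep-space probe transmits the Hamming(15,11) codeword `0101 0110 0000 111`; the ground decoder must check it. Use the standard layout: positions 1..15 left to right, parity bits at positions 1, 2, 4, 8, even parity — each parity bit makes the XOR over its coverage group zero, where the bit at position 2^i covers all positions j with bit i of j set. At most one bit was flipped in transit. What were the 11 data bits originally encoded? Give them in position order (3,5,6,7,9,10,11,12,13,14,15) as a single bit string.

s1: b1⊕b3⊕b5⊕b7⊕b9⊕b11⊕b13⊕b15 = 0⊕0⊕0⊕1⊕0⊕0⊕1⊕1 = 1
s2: b2⊕b3⊕b6⊕b7⊕b10⊕b11⊕b14⊕b15 = 1⊕0⊕1⊕1⊕0⊕0⊕1⊕1 = 1
s4: b4⊕b5⊕b6⊕b7⊕b12⊕b13⊕b14⊕b15 = 1⊕0⊕1⊕1⊕0⊕1⊕1⊕1 = 0
s8: b8⊕b9⊕b10⊕b11⊕b12⊕b13⊕b14⊕b15 = 0⊕0⊕0⊕0⊕0⊕1⊕1⊕1 = 1
Syndrome (s8...s1) = 1011 → position 11.
Flip bit 11: corrected codeword = 010101100010111
Data bits at positions 3,5,6,7,9,10,11,12,13,14,15: 00110010111

00110010111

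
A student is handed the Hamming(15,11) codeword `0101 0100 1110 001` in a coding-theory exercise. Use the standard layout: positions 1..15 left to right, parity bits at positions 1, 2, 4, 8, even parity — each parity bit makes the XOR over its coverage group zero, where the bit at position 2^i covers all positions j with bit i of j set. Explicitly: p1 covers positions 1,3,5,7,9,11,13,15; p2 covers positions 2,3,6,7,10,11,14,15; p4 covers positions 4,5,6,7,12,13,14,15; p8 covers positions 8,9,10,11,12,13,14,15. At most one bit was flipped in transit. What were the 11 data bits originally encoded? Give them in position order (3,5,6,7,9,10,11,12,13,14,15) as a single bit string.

00111110001

s1: b1⊕b3⊕b5⊕b7⊕b9⊕b11⊕b13⊕b15 = 0⊕0⊕0⊕0⊕1⊕1⊕0⊕1 = 1
s2: b2⊕b3⊕b6⊕b7⊕b10⊕b11⊕b14⊕b15 = 1⊕0⊕1⊕0⊕1⊕1⊕0⊕1 = 1
s4: b4⊕b5⊕b6⊕b7⊕b12⊕b13⊕b14⊕b15 = 1⊕0⊕1⊕0⊕0⊕0⊕0⊕1 = 1
s8: b8⊕b9⊕b10⊕b11⊕b12⊕b13⊕b14⊕b15 = 0⊕1⊕1⊕1⊕0⊕0⊕0⊕1 = 0
Syndrome (s8...s1) = 0111 → position 7.
Flip bit 7: corrected codeword = 010101101110001
Data bits at positions 3,5,6,7,9,10,11,12,13,14,15: 00111110001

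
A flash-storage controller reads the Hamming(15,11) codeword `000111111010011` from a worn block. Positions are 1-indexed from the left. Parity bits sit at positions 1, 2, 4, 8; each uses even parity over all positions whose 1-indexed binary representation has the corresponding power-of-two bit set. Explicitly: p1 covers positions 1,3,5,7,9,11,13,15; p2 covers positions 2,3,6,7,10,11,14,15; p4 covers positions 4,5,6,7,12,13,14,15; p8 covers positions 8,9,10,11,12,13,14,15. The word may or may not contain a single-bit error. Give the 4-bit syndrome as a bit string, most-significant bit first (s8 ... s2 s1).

1011

s1: b1⊕b3⊕b5⊕b7⊕b9⊕b11⊕b13⊕b15 = 0⊕0⊕1⊕1⊕1⊕1⊕0⊕1 = 1
s2: b2⊕b3⊕b6⊕b7⊕b10⊕b11⊕b14⊕b15 = 0⊕0⊕1⊕1⊕0⊕1⊕1⊕1 = 1
s4: b4⊕b5⊕b6⊕b7⊕b12⊕b13⊕b14⊕b15 = 1⊕1⊕1⊕1⊕0⊕0⊕1⊕1 = 0
s8: b8⊕b9⊕b10⊕b11⊕b12⊕b13⊕b14⊕b15 = 1⊕1⊕0⊕1⊕0⊕0⊕1⊕1 = 1
Syndrome (s8...s1) = 1011 → position 11.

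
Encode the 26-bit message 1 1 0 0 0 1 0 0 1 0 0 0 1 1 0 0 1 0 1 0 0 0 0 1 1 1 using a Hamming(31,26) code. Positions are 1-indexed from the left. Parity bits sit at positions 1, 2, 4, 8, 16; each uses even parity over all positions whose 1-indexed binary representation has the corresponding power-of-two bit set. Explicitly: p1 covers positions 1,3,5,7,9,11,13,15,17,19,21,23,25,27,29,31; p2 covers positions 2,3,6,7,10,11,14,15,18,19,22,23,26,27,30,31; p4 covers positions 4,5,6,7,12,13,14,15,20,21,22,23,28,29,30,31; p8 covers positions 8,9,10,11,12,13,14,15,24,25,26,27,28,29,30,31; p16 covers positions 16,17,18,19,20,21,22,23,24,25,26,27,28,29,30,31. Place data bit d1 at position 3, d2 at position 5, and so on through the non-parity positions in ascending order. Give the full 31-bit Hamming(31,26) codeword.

0110100001001001011001010000111

Place data bits at non-power-of-two positions: b3=1, b5=1, b6=0, b7=0, b9=0, b10=1, b11=0, b12=0, b13=1, b14=0, b15=0, b17=0, b18=1, b19=1, b20=0, b21=0, b22=1, b23=0, b24=1, b25=0, b26=0, b27=0, b28=0, b29=1, b30=1, b31=1.
p1 = XOR of data positions {3,5,7,9,11,13,15,17,19,21,23,25,27,29,31} = 1⊕1⊕0⊕0⊕0⊕1⊕0⊕0⊕1⊕0⊕0⊕0⊕0⊕1⊕1 = 0
p2 = XOR of data positions {3,6,7,10,11,14,15,18,19,22,23,26,27,30,31} = 1⊕0⊕0⊕1⊕0⊕0⊕0⊕1⊕1⊕1⊕0⊕0⊕0⊕1⊕1 = 1
p4 = XOR of data positions {5,6,7,12,13,14,15,20,21,22,23,28,29,30,31} = 1⊕0⊕0⊕0⊕1⊕0⊕0⊕0⊕0⊕1⊕0⊕0⊕1⊕1⊕1 = 0
p8 = XOR of data positions {9,10,11,12,13,14,15,24,25,26,27,28,29,30,31} = 0⊕1⊕0⊕0⊕1⊕0⊕0⊕1⊕0⊕0⊕0⊕0⊕1⊕1⊕1 = 0
p16 = XOR of data positions {17,18,19,20,21,22,23,24,25,26,27,28,29,30,31} = 0⊕1⊕1⊕0⊕0⊕1⊕0⊕1⊕0⊕0⊕0⊕0⊕1⊕1⊕1 = 1
Codeword b1..b31 = 0110100001001001011001010000111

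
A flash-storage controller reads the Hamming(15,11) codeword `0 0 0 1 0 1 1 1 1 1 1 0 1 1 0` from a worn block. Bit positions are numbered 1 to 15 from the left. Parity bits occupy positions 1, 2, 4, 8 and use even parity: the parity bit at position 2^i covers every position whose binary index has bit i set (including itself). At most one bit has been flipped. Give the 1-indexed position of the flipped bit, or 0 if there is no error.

s1: b1⊕b3⊕b5⊕b7⊕b9⊕b11⊕b13⊕b15 = 0⊕0⊕0⊕1⊕1⊕1⊕1⊕0 = 0
s2: b2⊕b3⊕b6⊕b7⊕b10⊕b11⊕b14⊕b15 = 0⊕0⊕1⊕1⊕1⊕1⊕1⊕0 = 1
s4: b4⊕b5⊕b6⊕b7⊕b12⊕b13⊕b14⊕b15 = 1⊕0⊕1⊕1⊕0⊕1⊕1⊕0 = 1
s8: b8⊕b9⊕b10⊕b11⊕b12⊕b13⊕b14⊕b15 = 1⊕1⊕1⊕1⊕0⊕1⊕1⊕0 = 0
Syndrome (s8...s1) = 0110 → position 6.

6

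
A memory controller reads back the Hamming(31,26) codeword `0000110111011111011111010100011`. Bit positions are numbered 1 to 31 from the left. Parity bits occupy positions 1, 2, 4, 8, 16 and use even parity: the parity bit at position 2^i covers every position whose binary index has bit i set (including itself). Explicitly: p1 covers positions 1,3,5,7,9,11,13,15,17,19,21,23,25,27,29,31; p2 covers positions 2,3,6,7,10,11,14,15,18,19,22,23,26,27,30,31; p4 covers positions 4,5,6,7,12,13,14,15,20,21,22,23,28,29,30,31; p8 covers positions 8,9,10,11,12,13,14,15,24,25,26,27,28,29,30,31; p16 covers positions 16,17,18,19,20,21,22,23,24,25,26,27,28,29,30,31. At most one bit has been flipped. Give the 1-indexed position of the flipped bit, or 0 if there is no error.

s1: b1⊕b3⊕b5⊕b7⊕b9⊕b11⊕b13⊕b15⊕b17⊕b19⊕b21⊕b23⊕b25⊕b27⊕b29⊕b31 = 0⊕0⊕1⊕0⊕1⊕0⊕1⊕1⊕0⊕1⊕1⊕0⊕0⊕0⊕0⊕1 = 1
s2: b2⊕b3⊕b6⊕b7⊕b10⊕b11⊕b14⊕b15⊕b18⊕b19⊕b22⊕b23⊕b26⊕b27⊕b30⊕b31 = 0⊕0⊕1⊕0⊕1⊕0⊕1⊕1⊕1⊕1⊕1⊕0⊕1⊕0⊕1⊕1 = 0
s4: b4⊕b5⊕b6⊕b7⊕b12⊕b13⊕b14⊕b15⊕b20⊕b21⊕b22⊕b23⊕b28⊕b29⊕b30⊕b31 = 0⊕1⊕1⊕0⊕1⊕1⊕1⊕1⊕1⊕1⊕1⊕0⊕0⊕0⊕1⊕1 = 1
s8: b8⊕b9⊕b10⊕b11⊕b12⊕b13⊕b14⊕b15⊕b24⊕b25⊕b26⊕b27⊕b28⊕b29⊕b30⊕b31 = 1⊕1⊕1⊕0⊕1⊕1⊕1⊕1⊕1⊕0⊕1⊕0⊕0⊕0⊕1⊕1 = 1
s16: b16⊕b17⊕b18⊕b19⊕b20⊕b21⊕b22⊕b23⊕b24⊕b25⊕b26⊕b27⊕b28⊕b29⊕b30⊕b31 = 1⊕0⊕1⊕1⊕1⊕1⊕1⊕0⊕1⊕0⊕1⊕0⊕0⊕0⊕1⊕1 = 0
Syndrome (s16...s1) = 01101 → position 13.

13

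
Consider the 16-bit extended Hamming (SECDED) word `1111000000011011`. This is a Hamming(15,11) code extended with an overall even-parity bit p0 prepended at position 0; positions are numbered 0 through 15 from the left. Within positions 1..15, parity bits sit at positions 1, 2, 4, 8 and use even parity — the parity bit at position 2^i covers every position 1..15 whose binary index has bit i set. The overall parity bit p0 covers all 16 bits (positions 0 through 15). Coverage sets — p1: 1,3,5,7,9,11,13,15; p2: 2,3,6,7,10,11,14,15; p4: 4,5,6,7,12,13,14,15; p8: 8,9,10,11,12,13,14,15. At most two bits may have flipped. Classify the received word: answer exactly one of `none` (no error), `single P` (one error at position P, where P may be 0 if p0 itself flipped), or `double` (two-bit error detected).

s1: b1⊕b3⊕b5⊕b7⊕b9⊕b11⊕b13⊕b15 = 1⊕1⊕0⊕0⊕0⊕1⊕0⊕1 = 0
s2: b2⊕b3⊕b6⊕b7⊕b10⊕b11⊕b14⊕b15 = 1⊕1⊕0⊕0⊕0⊕1⊕1⊕1 = 1
s4: b4⊕b5⊕b6⊕b7⊕b12⊕b13⊕b14⊕b15 = 0⊕0⊕0⊕0⊕1⊕0⊕1⊕1 = 1
s8: b8⊕b9⊕b10⊕b11⊕b12⊕b13⊕b14⊕b15 = 0⊕0⊕0⊕1⊕1⊕0⊕1⊕1 = 0
Syndrome (s8...s1) = 0110 → position 6.
Overall parity (XOR of all 16 bits, including p0): 1⊕1⊕1⊕1⊕0⊕0⊕0⊕0⊕0⊕0⊕0⊕1⊕1⊕0⊕1⊕1 = 0
Overall=0, syndrome position=6 → double-bit error detected (uncorrectable).

double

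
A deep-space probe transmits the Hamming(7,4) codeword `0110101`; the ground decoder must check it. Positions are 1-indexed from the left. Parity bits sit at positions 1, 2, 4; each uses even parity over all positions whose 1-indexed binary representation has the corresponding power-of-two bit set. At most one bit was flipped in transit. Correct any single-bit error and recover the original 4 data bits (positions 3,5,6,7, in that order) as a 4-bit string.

0101

s1: b1⊕b3⊕b5⊕b7 = 0⊕1⊕1⊕1 = 1
s2: b2⊕b3⊕b6⊕b7 = 1⊕1⊕0⊕1 = 1
s4: b4⊕b5⊕b6⊕b7 = 0⊕1⊕0⊕1 = 0
Syndrome (s4...s1) = 011 → position 3.
Flip bit 3: corrected codeword = 0100101
Data bits at positions 3,5,6,7: 0101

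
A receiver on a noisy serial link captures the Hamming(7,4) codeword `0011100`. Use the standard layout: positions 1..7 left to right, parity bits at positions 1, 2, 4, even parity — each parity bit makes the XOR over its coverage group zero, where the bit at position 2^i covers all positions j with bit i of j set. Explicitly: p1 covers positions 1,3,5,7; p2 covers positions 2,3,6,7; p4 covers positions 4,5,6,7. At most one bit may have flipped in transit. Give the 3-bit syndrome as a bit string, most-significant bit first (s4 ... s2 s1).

010

s1: b1⊕b3⊕b5⊕b7 = 0⊕1⊕1⊕0 = 0
s2: b2⊕b3⊕b6⊕b7 = 0⊕1⊕0⊕0 = 1
s4: b4⊕b5⊕b6⊕b7 = 1⊕1⊕0⊕0 = 0
Syndrome (s4...s1) = 010 → position 2.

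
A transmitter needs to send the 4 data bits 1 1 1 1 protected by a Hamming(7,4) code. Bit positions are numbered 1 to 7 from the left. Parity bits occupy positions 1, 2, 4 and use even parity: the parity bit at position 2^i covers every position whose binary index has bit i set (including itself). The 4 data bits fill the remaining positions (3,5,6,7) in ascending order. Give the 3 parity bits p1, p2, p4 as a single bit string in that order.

111

Place data bits at non-power-of-two positions: b3=1, b5=1, b6=1, b7=1.
p1 = XOR of data positions {3,5,7} = 1⊕1⊕1 = 1
p2 = XOR of data positions {3,6,7} = 1⊕1⊕1 = 1
p4 = XOR of data positions {5,6,7} = 1⊕1⊕1 = 1
Parity bits p1,p2,p4 = 111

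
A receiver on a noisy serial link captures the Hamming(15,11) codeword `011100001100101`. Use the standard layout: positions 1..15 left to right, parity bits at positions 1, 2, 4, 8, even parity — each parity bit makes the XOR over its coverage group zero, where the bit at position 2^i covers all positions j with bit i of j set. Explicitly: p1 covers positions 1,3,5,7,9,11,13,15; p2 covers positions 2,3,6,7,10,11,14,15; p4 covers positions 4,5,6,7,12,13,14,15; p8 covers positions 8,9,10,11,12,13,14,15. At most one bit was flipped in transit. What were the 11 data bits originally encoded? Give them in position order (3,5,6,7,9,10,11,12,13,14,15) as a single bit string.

10001100101

s1: b1⊕b3⊕b5⊕b7⊕b9⊕b11⊕b13⊕b15 = 0⊕1⊕0⊕0⊕1⊕0⊕1⊕1 = 0
s2: b2⊕b3⊕b6⊕b7⊕b10⊕b11⊕b14⊕b15 = 1⊕1⊕0⊕0⊕1⊕0⊕0⊕1 = 0
s4: b4⊕b5⊕b6⊕b7⊕b12⊕b13⊕b14⊕b15 = 1⊕0⊕0⊕0⊕0⊕1⊕0⊕1 = 1
s8: b8⊕b9⊕b10⊕b11⊕b12⊕b13⊕b14⊕b15 = 0⊕1⊕1⊕0⊕0⊕1⊕0⊕1 = 0
Syndrome (s8...s1) = 0100 → position 4.
Flip bit 4: corrected codeword = 011000001100101
Data bits at positions 3,5,6,7,9,10,11,12,13,14,15: 10001100101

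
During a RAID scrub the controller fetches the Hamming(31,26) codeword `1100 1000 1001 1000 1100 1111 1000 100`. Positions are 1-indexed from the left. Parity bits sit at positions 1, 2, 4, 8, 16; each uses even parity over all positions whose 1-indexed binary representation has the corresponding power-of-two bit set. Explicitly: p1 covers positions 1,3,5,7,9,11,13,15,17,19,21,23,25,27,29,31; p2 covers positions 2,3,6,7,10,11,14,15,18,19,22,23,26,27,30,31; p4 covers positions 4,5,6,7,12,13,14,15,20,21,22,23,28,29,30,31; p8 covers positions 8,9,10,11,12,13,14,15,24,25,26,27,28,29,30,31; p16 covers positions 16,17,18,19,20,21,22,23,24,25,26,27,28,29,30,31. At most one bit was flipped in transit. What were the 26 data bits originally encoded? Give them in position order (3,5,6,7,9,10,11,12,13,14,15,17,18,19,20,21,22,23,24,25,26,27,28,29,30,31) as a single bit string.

00001001100110011111000100

s1: b1⊕b3⊕b5⊕b7⊕b9⊕b11⊕b13⊕b15⊕b17⊕b19⊕b21⊕b23⊕b25⊕b27⊕b29⊕b31 = 1⊕0⊕1⊕0⊕1⊕0⊕1⊕0⊕1⊕0⊕1⊕1⊕1⊕0⊕1⊕0 = 1
s2: b2⊕b3⊕b6⊕b7⊕b10⊕b11⊕b14⊕b15⊕b18⊕b19⊕b22⊕b23⊕b26⊕b27⊕b30⊕b31 = 1⊕0⊕0⊕0⊕0⊕0⊕0⊕0⊕1⊕0⊕1⊕1⊕0⊕0⊕0⊕0 = 0
s4: b4⊕b5⊕b6⊕b7⊕b12⊕b13⊕b14⊕b15⊕b20⊕b21⊕b22⊕b23⊕b28⊕b29⊕b30⊕b31 = 0⊕1⊕0⊕0⊕1⊕1⊕0⊕0⊕0⊕1⊕1⊕1⊕0⊕1⊕0⊕0 = 1
s8: b8⊕b9⊕b10⊕b11⊕b12⊕b13⊕b14⊕b15⊕b24⊕b25⊕b26⊕b27⊕b28⊕b29⊕b30⊕b31 = 0⊕1⊕0⊕0⊕1⊕1⊕0⊕0⊕1⊕1⊕0⊕0⊕0⊕1⊕0⊕0 = 0
s16: b16⊕b17⊕b18⊕b19⊕b20⊕b21⊕b22⊕b23⊕b24⊕b25⊕b26⊕b27⊕b28⊕b29⊕b30⊕b31 = 0⊕1⊕1⊕0⊕0⊕1⊕1⊕1⊕1⊕1⊕0⊕0⊕0⊕1⊕0⊕0 = 0
Syndrome (s16...s1) = 00101 → position 5.
Flip bit 5: corrected codeword = 1100000010011000110011111000100
Data bits at positions 3,5,6,7,9,10,11,12,13,14,15,17,18,19,20,21,22,23,24,25,26,27,28,29,30,31: 00001001100110011111000100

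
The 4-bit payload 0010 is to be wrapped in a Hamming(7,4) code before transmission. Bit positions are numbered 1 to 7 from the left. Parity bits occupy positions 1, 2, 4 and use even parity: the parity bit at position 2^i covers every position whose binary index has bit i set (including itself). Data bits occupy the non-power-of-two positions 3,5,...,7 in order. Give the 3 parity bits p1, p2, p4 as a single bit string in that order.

011

Place data bits at non-power-of-two positions: b3=0, b5=0, b6=1, b7=0.
p1 = XOR of data positions {3,5,7} = 0⊕0⊕0 = 0
p2 = XOR of data positions {3,6,7} = 0⊕1⊕0 = 1
p4 = XOR of data positions {5,6,7} = 0⊕1⊕0 = 1
Parity bits p1,p2,p4 = 011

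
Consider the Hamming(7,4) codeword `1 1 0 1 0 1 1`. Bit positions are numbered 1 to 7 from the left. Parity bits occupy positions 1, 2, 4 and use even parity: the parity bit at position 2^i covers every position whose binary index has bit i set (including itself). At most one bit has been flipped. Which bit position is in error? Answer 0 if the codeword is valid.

6

s1: b1⊕b3⊕b5⊕b7 = 1⊕0⊕0⊕1 = 0
s2: b2⊕b3⊕b6⊕b7 = 1⊕0⊕1⊕1 = 1
s4: b4⊕b5⊕b6⊕b7 = 1⊕0⊕1⊕1 = 1
Syndrome (s4...s1) = 110 → position 6.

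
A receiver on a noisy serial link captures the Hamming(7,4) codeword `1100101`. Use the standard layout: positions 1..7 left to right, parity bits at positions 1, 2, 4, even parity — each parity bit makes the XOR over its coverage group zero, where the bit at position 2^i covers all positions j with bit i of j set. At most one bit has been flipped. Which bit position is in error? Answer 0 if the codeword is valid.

1

s1: b1⊕b3⊕b5⊕b7 = 1⊕0⊕1⊕1 = 1
s2: b2⊕b3⊕b6⊕b7 = 1⊕0⊕0⊕1 = 0
s4: b4⊕b5⊕b6⊕b7 = 0⊕1⊕0⊕1 = 0
Syndrome (s4...s1) = 001 → position 1.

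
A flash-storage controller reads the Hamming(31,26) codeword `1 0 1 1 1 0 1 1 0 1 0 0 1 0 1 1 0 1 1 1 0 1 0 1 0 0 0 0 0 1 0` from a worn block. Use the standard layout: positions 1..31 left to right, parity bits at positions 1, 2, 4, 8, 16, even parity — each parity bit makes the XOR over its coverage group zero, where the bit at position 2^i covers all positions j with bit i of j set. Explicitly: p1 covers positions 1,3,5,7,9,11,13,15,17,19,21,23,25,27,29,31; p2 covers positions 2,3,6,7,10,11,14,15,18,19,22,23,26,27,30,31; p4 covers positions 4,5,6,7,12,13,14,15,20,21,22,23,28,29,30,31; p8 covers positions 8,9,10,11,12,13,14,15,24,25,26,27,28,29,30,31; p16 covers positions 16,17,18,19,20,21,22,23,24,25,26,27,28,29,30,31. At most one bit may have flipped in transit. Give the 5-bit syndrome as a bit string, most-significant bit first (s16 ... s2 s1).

s1: b1⊕b3⊕b5⊕b7⊕b9⊕b11⊕b13⊕b15⊕b17⊕b19⊕b21⊕b23⊕b25⊕b27⊕b29⊕b31 = 1⊕1⊕1⊕1⊕0⊕0⊕1⊕1⊕0⊕1⊕0⊕0⊕0⊕0⊕0⊕0 = 1
s2: b2⊕b3⊕b6⊕b7⊕b10⊕b11⊕b14⊕b15⊕b18⊕b19⊕b22⊕b23⊕b26⊕b27⊕b30⊕b31 = 0⊕1⊕0⊕1⊕1⊕0⊕0⊕1⊕1⊕1⊕1⊕0⊕0⊕0⊕1⊕0 = 0
s4: b4⊕b5⊕b6⊕b7⊕b12⊕b13⊕b14⊕b15⊕b20⊕b21⊕b22⊕b23⊕b28⊕b29⊕b30⊕b31 = 1⊕1⊕0⊕1⊕0⊕1⊕0⊕1⊕1⊕0⊕1⊕0⊕0⊕0⊕1⊕0 = 0
s8: b8⊕b9⊕b10⊕b11⊕b12⊕b13⊕b14⊕b15⊕b24⊕b25⊕b26⊕b27⊕b28⊕b29⊕b30⊕b31 = 1⊕0⊕1⊕0⊕0⊕1⊕0⊕1⊕1⊕0⊕0⊕0⊕0⊕0⊕1⊕0 = 0
s16: b16⊕b17⊕b18⊕b19⊕b20⊕b21⊕b22⊕b23⊕b24⊕b25⊕b26⊕b27⊕b28⊕b29⊕b30⊕b31 = 1⊕0⊕1⊕1⊕1⊕0⊕1⊕0⊕1⊕0⊕0⊕0⊕0⊕0⊕1⊕0 = 1
Syndrome (s16...s1) = 10001 → position 17.

10001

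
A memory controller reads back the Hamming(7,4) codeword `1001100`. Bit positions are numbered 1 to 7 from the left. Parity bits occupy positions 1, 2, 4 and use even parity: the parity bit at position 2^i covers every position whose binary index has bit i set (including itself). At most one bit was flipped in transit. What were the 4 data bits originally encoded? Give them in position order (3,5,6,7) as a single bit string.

s1: b1⊕b3⊕b5⊕b7 = 1⊕0⊕1⊕0 = 0
s2: b2⊕b3⊕b6⊕b7 = 0⊕0⊕0⊕0 = 0
s4: b4⊕b5⊕b6⊕b7 = 1⊕1⊕0⊕0 = 0
Syndrome (s4...s1) = 000 → position 0 (no error).
No correction needed.
Data bits at positions 3,5,6,7: 0100

0100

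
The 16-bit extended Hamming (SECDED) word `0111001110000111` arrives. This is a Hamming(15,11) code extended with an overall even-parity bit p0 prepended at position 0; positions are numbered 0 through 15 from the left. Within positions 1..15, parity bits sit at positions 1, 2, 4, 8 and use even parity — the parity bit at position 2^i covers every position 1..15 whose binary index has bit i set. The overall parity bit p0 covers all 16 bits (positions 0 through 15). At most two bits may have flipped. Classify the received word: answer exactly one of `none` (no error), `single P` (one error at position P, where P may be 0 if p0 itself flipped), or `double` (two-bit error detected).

s1: b1⊕b3⊕b5⊕b7⊕b9⊕b11⊕b13⊕b15 = 1⊕1⊕0⊕1⊕0⊕0⊕1⊕1 = 1
s2: b2⊕b3⊕b6⊕b7⊕b10⊕b11⊕b14⊕b15 = 1⊕1⊕1⊕1⊕0⊕0⊕1⊕1 = 0
s4: b4⊕b5⊕b6⊕b7⊕b12⊕b13⊕b14⊕b15 = 0⊕0⊕1⊕1⊕0⊕1⊕1⊕1 = 1
s8: b8⊕b9⊕b10⊕b11⊕b12⊕b13⊕b14⊕b15 = 1⊕0⊕0⊕0⊕0⊕1⊕1⊕1 = 0
Syndrome (s8...s1) = 0101 → position 5.
Overall parity (XOR of all 16 bits, including p0): 0⊕1⊕1⊕1⊕0⊕0⊕1⊕1⊕1⊕0⊕0⊕0⊕0⊕1⊕1⊕1 = 1
Overall=1, syndrome position=5 → single-bit error at position 5.

single 5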